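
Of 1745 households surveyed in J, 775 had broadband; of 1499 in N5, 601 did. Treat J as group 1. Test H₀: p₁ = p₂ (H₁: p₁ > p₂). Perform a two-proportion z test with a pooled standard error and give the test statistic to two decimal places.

z = 2.48

p̂₁ = 775/1745 ≈ 0.4441, p̂₂ = 601/1499 ≈ 0.4009.
Pooled p̂ = (775+601)/(1745+1499) = 1376/3244 = 0.4242.
SE = √(p̂(1−p̂)(1/n₁+1/n₂)) = √(0.4242·0.5758·0.00124018) = √(0.000302913) = 0.0174.
z = (0.4441 − 0.4009)/0.0174 = 0.0432/0.0174 = 2.48.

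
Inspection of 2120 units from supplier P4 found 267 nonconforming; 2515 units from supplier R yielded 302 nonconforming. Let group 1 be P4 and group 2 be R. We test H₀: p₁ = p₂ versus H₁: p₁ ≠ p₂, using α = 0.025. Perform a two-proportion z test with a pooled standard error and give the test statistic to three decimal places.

p̂₁ = 267/2120 ≈ 0.125943, p̂₂ = 302/2515 ≈ 0.120080.
Pooled p̂ = (267+302)/(2120+2515) = 569/4635 = 0.122762.
SE = √(p̂(1−p̂)(1/n₁+1/n₂)) = √(0.122762·0.877238·0.000869312) = √(9.36173e-05) = 0.009676.
z = (0.125943 − 0.120080)/0.009676 = 0.005863/0.009676 = 0.606.
p-value = 2·P(Z > 0.606) ≈ 0.5445; since p > α = 0.025, fail to reject H₀.

z = 0.606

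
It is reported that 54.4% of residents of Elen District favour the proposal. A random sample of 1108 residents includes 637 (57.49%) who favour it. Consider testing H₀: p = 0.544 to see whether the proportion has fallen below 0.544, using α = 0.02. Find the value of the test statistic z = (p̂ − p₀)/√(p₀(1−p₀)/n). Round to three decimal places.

p̂ = 637/1108 = 0.57491.
Under H₀, SE = √(0.544·0.456/1108) = √(0.000223884) = 0.01496.
z = (0.57491 − 0.544)/0.01496 = 0.03091/0.01496 = 2.066.
p-value = P(Z < 2.066) ≈ 0.9806. With α = 0.02, fail to reject H₀.

z = 2.066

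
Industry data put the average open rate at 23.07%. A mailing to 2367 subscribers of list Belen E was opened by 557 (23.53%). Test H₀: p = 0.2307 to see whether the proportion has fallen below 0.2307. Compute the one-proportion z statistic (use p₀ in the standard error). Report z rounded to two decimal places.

p̂ = 557/2367 ≈ 0.2353.
Under H₀, SE = √(0.2307·0.7693/2367) = √(7.49799e-05) = 0.0087.
z = (0.2353 − 0.2307)/0.0087 = 0.0046/0.0087 = 0.53.

z = 0.53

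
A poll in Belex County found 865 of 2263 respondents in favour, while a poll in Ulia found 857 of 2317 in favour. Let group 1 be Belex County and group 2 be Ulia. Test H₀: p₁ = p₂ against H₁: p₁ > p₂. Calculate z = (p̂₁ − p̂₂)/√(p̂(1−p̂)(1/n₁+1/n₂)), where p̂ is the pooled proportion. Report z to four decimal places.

z = 0.8635

p̂₁ = 865/2263 ≈ 0.3822360, p̂₂ = 857/2317 ≈ 0.3698748.
Pooled p̂ = (865+857)/(2263+2317) = 1722/4580 = 0.3759825.
SE = √(0.23462 × 0.000873484) = 0.0143156.
z = (0.3822360 − 0.3698748)/0.0143156 = 0.0123612/0.0143156 = 0.8635.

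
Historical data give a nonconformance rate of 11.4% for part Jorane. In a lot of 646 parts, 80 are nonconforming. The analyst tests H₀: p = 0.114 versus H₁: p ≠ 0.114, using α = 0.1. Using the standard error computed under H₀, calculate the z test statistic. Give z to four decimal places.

z = 0.7869

p̂ = 80/646 ≈ 0.123839.
SE = √(p₀(1−p₀)/n) = √(0.101/646) = 0.012504.
z = (0.123839 − 0.114)/0.012504 = 0.009839/0.012504 = 0.7869.
Two-sided p-value ≈ 2·Φ(−0.787) = 0.4314. With α = 0.1, fail to reject H₀.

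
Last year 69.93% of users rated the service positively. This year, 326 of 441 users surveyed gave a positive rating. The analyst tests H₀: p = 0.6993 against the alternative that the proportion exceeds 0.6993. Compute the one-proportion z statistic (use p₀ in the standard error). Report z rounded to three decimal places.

z = 1.829

p̂ = 326/441 = 0.739229.
Standard error under H₀: √(0.6993×0.3007/441) = 0.021836.
z = (0.739229 − 0.6993)/0.021836 = 0.039929/0.021836 = 1.829.
p-value = P(Z > 1.829) ≈ 0.0337.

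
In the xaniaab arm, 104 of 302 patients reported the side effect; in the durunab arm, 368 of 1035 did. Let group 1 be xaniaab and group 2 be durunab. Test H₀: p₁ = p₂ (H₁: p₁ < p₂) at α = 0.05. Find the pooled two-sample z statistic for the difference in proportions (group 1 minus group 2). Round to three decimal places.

z = -0.358

p̂₁ = 104/302 = 0.34437, p̂₂ = 368/1035 = 0.35556.
Pooled p̂ = (104+368)/(302+1035) = 472/1337 = 0.35303.
SE = √(p̂(1−p̂)(1/n₁+1/n₂)) = √(0.35303·0.64697·0.00427744) = √(0.000976966) = 0.03126.
z = (0.34437 − 0.35556)/0.03126 = -0.01119/0.03126 = -0.358.
p-value = P(Z < -0.358) ≈ 0.3602, so at α = 0.05 we fail to reject H₀.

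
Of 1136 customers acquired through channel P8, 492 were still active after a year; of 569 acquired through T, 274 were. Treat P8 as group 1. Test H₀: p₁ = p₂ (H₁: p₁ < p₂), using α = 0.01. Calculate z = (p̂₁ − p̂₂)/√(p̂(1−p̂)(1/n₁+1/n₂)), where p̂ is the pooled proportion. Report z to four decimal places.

p̂₁ = 492/1136 = 0.433099, p̂₂ = 274/569 = 0.481547.
Pooled p̂ = (492+274)/(1136+569) = 766/1705 = 0.449267.
SE = √(p̂(1−p̂)(1/n₁+1/n₂)) = √(0.449267·0.550733·0.00263775) = √(0.000652649) = 0.025547.
z = (0.433099 − 0.481547)/0.025547 = -0.048448/0.025547 = -1.8964.
p-value = P(Z < -1.896) ≈ 0.0290; since p > α = 0.01, fail to reject H₀.

z = -1.8964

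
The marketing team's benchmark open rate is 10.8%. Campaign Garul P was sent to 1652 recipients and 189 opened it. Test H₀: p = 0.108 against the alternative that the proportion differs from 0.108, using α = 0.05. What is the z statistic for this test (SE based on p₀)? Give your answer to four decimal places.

p̂ = 189/1652 ≈ 0.1144068.
SE = √(p₀(1−p₀)/n) = √(0.096336/1652) = 0.0076364.
z = (0.1144068 − 0.108)/0.0076364 = 0.0064068/0.0076364 = 0.8390.
Two-sided p-value ≈ 2·Φ(−0.839) = 0.4015. With α = 0.05, fail to reject H₀.

z = 0.8390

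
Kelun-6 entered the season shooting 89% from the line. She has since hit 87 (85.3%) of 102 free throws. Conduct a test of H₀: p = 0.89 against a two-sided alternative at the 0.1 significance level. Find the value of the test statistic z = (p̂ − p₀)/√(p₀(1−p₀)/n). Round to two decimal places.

z = -1.20

p̂ = 87/102 = 0.8529.
Standard error under H₀: √(0.89×0.11/102) = 0.0310.
z = (0.8529 − 0.89)/0.0310 = -0.0371/0.0310 = -1.20.
Two-sided p-value ≈ 2·Φ(−1.196) = 0.2316. With α = 0.1, fail to reject H₀.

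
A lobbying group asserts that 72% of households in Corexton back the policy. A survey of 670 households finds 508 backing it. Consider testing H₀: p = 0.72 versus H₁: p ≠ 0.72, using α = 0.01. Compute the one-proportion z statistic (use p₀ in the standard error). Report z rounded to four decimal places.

p̂ = 508/670 = 0.7582090.
Standard error under H₀: √(0.72×0.28/670) = 0.0173463.
z = (0.7582090 − 0.72)/0.0173463 = 0.0382090/0.0173463 = 2.2027.
Two-sided p-value ≈ 2·Φ(−2.203) = 0.0276, so at α = 0.01 we fail to reject H₀.

z = 2.2027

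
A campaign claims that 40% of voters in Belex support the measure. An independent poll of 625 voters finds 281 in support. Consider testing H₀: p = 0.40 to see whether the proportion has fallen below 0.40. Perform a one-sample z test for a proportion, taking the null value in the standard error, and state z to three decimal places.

p̂ = 281/625 ≈ 0.44960.
Under H₀, SE = √(0.4·0.6/625) = √(0.000384) = 0.01960.
z = (0.44960 − 0.4)/0.01960 = 0.04960/0.01960 = 2.531.

z = 2.531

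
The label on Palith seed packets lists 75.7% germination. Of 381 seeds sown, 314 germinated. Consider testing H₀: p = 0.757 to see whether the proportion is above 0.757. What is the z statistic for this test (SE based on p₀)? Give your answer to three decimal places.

z = 3.056

p̂ = 314/381 ≈ 0.82415.
Standard error under H₀: √(0.757×0.243/381) = 0.02197.
z = (0.82415 − 0.757)/0.02197 = 0.06715/0.02197 = 3.056.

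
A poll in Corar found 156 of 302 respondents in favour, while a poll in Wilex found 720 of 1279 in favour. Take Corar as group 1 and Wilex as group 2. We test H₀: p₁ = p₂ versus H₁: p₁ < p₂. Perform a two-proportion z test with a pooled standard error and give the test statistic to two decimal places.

p̂₁ = 156/302 ≈ 0.5166, p̂₂ = 720/1279 ≈ 0.5629.
Pooled p̂ = (156+720)/(302+1279) = 876/1581 = 0.5541.
SE = √(0.247075 × 0.00409312) = 0.0318.
z = (0.5166 − 0.5629)/0.0318 = -0.0463/0.0318 = -1.46.
p-value = P(Z < -1.459) ≈ 0.0723.

z = -1.46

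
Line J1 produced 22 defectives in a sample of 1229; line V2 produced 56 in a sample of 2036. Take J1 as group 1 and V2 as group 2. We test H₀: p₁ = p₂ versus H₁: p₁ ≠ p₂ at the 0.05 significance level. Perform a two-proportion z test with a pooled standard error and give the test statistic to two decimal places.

p̂₁ = 22/1229 = 0.01790, p̂₂ = 56/2036 = 0.02750.
Pooled p̂ = (22+56)/(1229+2036) = 78/3265 = 0.02389.
SE = √(0.023319 × 0.00130483) = 0.00552.
z = (0.01790 − 0.02750)/0.00552 = -0.00960/0.00552 = -1.74.
p-value = 2·P(Z > 1.741) ≈ 0.0817. With α = 0.05, fail to reject H₀.

z = -1.74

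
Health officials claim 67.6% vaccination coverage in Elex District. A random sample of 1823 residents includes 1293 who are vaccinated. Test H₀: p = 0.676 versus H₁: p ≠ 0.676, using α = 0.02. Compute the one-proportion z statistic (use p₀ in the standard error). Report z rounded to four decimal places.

z = 3.0353

p̂ = 1293/1823 = 0.709270.
Standard error under H₀: √(0.676×0.324/1823) = 0.010961.
z = (0.709270 − 0.676)/0.010961 = 0.033270/0.010961 = 3.0353.
Two-sided p-value ≈ 2·Φ(−3.035) = 0.0024. With α = 0.02, reject H₀.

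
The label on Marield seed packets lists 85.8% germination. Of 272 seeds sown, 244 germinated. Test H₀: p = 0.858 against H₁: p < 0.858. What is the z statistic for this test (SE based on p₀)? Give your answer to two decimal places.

z = 1.85

p̂ = 244/272 ≈ 0.89706.
Under H₀, SE = √(0.858·0.142/272) = √(0.000447926) = 0.02116.
z = (0.89706 − 0.858)/0.02116 = 0.03906/0.02116 = 1.85.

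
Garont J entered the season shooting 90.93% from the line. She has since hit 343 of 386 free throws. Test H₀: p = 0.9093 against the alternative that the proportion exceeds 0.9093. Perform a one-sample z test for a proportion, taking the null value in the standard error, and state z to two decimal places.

z = -1.42

p̂ = 343/386 ≈ 0.8886.
Under H₀, SE = √(0.9093·0.0907/386) = √(0.000213662) = 0.0146.
z = (0.8886 − 0.9093)/0.0146 = -0.0207/0.0146 = -1.42.
p-value = P(Z > -1.416) ≈ 0.9216.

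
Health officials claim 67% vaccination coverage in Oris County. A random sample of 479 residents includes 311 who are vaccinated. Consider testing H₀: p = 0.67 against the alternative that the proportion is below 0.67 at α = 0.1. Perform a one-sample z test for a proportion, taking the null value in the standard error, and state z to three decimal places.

z = -0.965

p̂ = 311/479 = 0.64927.
Standard error under H₀: √(0.67×0.33/479) = 0.02148.
z = (0.64927 − 0.67)/0.02148 = -0.02073/0.02148 = -0.965.
p-value = P(Z < -0.965) ≈ 0.1673. With α = 0.1, fail to reject H₀.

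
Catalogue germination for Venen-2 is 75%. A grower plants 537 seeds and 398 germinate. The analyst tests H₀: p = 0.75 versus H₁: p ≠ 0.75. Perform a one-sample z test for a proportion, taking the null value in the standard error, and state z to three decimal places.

z = -0.473

p̂ = 398/537 ≈ 0.741155.
Under H₀, SE = √(0.75·0.25/537) = √(0.000349162) = 0.018686.
z = (0.741155 − 0.75)/0.018686 = -0.008845/0.018686 = -0.473.
Two-sided p-value ≈ 2·Φ(−0.473) = 0.6359.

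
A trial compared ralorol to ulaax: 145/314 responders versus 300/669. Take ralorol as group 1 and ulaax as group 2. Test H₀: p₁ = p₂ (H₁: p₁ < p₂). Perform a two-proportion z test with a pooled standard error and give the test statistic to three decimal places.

z = 0.392

p̂₁ = 145/314 = 0.46178, p̂₂ = 300/669 = 0.44843.
Pooled p̂ = (145+300)/(314+669) = 445/983 = 0.45270.
SE = √(p̂(1−p̂)(1/n₁+1/n₂)) = √(0.45270·0.54730·0.00467948) = √(0.0011594) = 0.03405.
z = (0.46178 − 0.44843)/0.03405 = 0.01335/0.03405 = 0.392.
p-value = P(Z < 0.392) ≈ 0.6525.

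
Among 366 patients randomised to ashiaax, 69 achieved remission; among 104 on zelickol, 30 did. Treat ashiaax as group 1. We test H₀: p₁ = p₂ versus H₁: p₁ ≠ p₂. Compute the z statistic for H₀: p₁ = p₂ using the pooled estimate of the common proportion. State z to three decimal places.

p̂₁ = 69/366 = 0.18852, p̂₂ = 30/104 = 0.28846.
Pooled p̂ = (69+30)/(366+104) = 99/470 = 0.21064.
SE = √(0.16627 × 0.0123476) = 0.04531.
z = (0.18852 − 0.28846)/0.04531 = -0.09994/0.04531 = -2.206.

z = -2.206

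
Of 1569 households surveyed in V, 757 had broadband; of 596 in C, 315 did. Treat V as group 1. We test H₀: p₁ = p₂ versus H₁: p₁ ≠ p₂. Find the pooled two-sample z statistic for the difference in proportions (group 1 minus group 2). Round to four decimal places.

z = -1.9142

p̂₁ = 757/1569 = 0.482473, p̂₂ = 315/596 = 0.528523.
Pooled p̂ = (757+315)/(1569+596) = 1072/2165 = 0.495150.
SE = √(0.249976 × 0.0023152) = 0.024057.
z = (0.482473 − 0.528523)/0.024057 = -0.046050/0.024057 = -1.9142.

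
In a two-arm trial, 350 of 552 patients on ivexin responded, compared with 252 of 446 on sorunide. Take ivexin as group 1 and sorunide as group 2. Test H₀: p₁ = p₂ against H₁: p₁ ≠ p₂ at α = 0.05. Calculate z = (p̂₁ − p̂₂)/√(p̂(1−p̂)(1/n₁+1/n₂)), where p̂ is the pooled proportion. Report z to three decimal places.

p̂₁ = 350/552 ≈ 0.63406, p̂₂ = 252/446 ≈ 0.56502.
Pooled p̂ = (350+252)/(552+446) = 602/998 = 0.60321.
SE = √(0.239348 × 0.00405375) = 0.03115.
z = (0.63406 − 0.56502)/0.03115 = 0.06904/0.03115 = 2.216.
p-value = 2·P(Z > 2.216) ≈ 0.0267; since p < α = 0.05, reject H₀.

z = 2.216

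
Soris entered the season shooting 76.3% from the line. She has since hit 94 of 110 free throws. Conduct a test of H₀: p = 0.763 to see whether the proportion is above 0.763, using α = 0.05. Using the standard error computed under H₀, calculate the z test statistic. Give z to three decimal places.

z = 2.258

p̂ = 94/110 ≈ 0.85455.
SE = √(p₀(1−p₀)/n) = √(0.18083/110) = 0.04055.
z = (0.85455 − 0.763)/0.04055 = 0.09155/0.04055 = 2.258.
p-value = P(Z > 2.258) ≈ 0.0120; since p < α = 0.05, reject H₀.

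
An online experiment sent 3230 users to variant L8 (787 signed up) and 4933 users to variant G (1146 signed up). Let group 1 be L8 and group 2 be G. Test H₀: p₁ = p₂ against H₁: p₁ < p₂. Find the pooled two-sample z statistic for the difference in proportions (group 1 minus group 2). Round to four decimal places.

p̂₁ = 787/3230 ≈ 0.243653, p̂₂ = 1146/4933 ≈ 0.232313.
Pooled p̂ = (787+1146)/(3230+4933) = 1933/8163 = 0.236800.
SE = √(p̂(1−p̂)(1/n₁+1/n₂)) = √(0.236800·0.763200·0.000512314) = √(9.25884e-05) = 0.009622.
z = (0.243653 − 0.232313)/0.009622 = 0.011340/0.009622 = 1.1785.

z = 1.1785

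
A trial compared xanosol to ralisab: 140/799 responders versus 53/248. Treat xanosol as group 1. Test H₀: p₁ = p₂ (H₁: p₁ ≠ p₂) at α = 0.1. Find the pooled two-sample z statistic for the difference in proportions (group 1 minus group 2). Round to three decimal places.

p̂₁ = 140/799 = 0.175219, p̂₂ = 53/248 = 0.213710.
Pooled p̂ = (140+53)/(799+248) = 193/1047 = 0.184336.
SE = √(0.150356 × 0.00528382) = 0.028186.
z = (0.175219 − 0.213710)/0.028186 = -0.038491/0.028186 = -1.366.
Two-sided p-value ≈ 2·Φ(−1.366) = 0.1721; since p > α = 0.1, fail to reject H₀.

z = -1.366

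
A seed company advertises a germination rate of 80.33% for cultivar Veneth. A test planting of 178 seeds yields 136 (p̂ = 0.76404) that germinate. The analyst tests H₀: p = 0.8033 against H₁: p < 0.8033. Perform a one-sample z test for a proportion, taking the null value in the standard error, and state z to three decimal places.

p̂ = 136/178 ≈ 0.76404.
Standard error under H₀: √(0.8033×0.1967/178) = 0.02979.
z = (0.76404 − 0.8033)/0.02979 = -0.03926/0.02979 = -1.318.

z = -1.318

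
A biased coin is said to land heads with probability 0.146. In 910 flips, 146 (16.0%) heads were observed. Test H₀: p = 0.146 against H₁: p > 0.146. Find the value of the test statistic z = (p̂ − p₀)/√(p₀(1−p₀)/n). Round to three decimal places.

p̂ = 146/910 = 0.160440.
Standard error under H₀: √(0.146×0.854/910) = 0.011705.
z = (0.160440 − 0.146)/0.011705 = 0.014440/0.011705 = 1.234.
p-value = P(Z > 1.234) ≈ 0.1087.

z = 1.234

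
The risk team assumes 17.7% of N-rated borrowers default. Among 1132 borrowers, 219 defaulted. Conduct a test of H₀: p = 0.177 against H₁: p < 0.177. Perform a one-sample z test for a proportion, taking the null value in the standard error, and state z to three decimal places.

p̂ = 219/1132 ≈ 0.19346.
Under H₀, SE = √(0.177·0.823/1132) = √(0.000128685) = 0.01134.
z = (0.19346 − 0.177)/0.01134 = 0.01646/0.01134 = 1.451.
p-value = P(Z < 1.451) ≈ 0.9266.

z = 1.451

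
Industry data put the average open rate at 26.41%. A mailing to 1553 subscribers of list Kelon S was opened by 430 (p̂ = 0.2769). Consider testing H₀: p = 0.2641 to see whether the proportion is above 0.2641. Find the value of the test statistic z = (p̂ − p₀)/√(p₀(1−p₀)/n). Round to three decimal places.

p̂ = 430/1553 ≈ 0.276883.
Standard error under H₀: √(0.2641×0.7359/1553) = 0.011187.
z = (0.276883 − 0.2641)/0.011187 = 0.012783/0.011187 = 1.143.

z = 1.143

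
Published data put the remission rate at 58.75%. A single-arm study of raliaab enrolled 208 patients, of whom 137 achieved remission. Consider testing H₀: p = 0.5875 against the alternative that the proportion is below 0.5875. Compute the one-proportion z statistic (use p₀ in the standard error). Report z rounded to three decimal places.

p̂ = 137/208 ≈ 0.65865.
SE = √(p₀(1−p₀)/n) = √(0.24234/208) = 0.03413.
z = (0.65865 − 0.5875)/0.03413 = 0.07115/0.03413 = 2.085.
p-value = P(Z < 2.085) ≈ 0.9814.

z = 2.085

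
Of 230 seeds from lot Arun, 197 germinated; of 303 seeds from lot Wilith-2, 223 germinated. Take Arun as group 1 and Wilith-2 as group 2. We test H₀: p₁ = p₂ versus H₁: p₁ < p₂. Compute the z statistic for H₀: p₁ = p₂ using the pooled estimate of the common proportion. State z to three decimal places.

z = 3.372

p̂₁ = 197/230 ≈ 0.856522, p̂₂ = 223/303 ≈ 0.735974.
Pooled p̂ = (197+223)/(230+303) = 420/533 = 0.787992.
SE = √(p̂(1−p̂)(1/n₁+1/n₂)) = √(0.787992·0.212008·0.00764816) = √(0.0012777) = 0.035745.
z = (0.856522 − 0.735974)/0.035745 = 0.120548/0.035745 = 3.372.
p-value = P(Z < 3.372) ≈ 0.9996.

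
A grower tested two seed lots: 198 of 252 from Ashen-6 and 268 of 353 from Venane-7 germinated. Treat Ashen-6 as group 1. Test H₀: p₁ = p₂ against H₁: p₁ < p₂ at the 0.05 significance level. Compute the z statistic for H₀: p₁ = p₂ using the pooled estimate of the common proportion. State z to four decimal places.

p̂₁ = 198/252 ≈ 0.785714, p̂₂ = 268/353 ≈ 0.759207.
Pooled p̂ = (198+268)/(252+353) = 466/605 = 0.770248.
SE = √(0.176966 × 0.00680112) = 0.034692.
z = (0.785714 − 0.759207)/0.034692 = 0.026507/0.034692 = 0.7641.
p-value = P(Z < 0.764) ≈ 0.7776; since p > α = 0.05, fail to reject H₀.

z = 0.7641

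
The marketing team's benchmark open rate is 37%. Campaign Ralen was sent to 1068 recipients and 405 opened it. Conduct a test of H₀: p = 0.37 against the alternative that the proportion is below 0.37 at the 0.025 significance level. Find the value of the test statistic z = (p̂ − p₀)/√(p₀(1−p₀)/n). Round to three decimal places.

z = 0.624

p̂ = 405/1068 = 0.37921.
Standard error under H₀: √(0.37×0.63/1068) = 0.01477.
z = (0.37921 − 0.37)/0.01477 = 0.00921/0.01477 = 0.624.
p-value = P(Z < 0.624) ≈ 0.7336. With α = 0.025, fail to reject H₀.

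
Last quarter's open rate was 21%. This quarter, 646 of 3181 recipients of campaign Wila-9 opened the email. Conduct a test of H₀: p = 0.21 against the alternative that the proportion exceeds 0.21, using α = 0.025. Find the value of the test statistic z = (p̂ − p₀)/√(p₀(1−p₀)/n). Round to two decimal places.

p̂ = 646/3181 = 0.2031.
Standard error under H₀: √(0.21×0.79/3181) = 0.0072.
z = (0.2031 − 0.21)/0.0072 = -0.0069/0.0072 = -0.96.
p-value = P(Z > -0.958) ≈ 0.8310; since p > α = 0.025, fail to reject H₀.

z = -0.96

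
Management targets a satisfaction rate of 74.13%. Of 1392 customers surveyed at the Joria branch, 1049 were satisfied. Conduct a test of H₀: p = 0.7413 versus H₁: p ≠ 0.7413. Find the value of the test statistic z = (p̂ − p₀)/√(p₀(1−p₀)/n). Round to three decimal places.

p̂ = 1049/1392 = 0.75359.
Standard error under H₀: √(0.7413×0.2587/1392) = 0.01174.
z = (0.75359 − 0.7413)/0.01174 = 0.01229/0.01174 = 1.047.

z = 1.047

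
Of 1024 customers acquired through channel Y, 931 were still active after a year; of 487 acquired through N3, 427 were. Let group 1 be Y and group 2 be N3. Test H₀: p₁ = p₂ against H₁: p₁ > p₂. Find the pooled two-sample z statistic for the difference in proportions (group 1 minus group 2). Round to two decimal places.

p̂₁ = 931/1024 = 0.9092, p̂₂ = 427/487 = 0.8768.
Pooled p̂ = (931+427)/(1024+487) = 1358/1511 = 0.8987.
SE = √(p̂(1−p̂)(1/n₁+1/n₂)) = √(0.8987·0.1013·0.00302995) = √(0.000275739) = 0.0166.
z = (0.9092 − 0.8768)/0.0166 = 0.0324/0.0166 = 1.95.
p-value = P(Z > 1.950) ≈ 0.0256.

z = 1.95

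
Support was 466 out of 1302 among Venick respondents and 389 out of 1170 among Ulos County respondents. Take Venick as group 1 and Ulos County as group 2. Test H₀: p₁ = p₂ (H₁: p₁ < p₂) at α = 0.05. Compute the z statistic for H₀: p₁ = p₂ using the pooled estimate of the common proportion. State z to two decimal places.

z = 1.33

p̂₁ = 466/1302 = 0.35791, p̂₂ = 389/1170 = 0.33248.
Pooled p̂ = (466+389)/(1302+1170) = 855/2472 = 0.34587.
SE = √(0.226245 × 0.00162275) = 0.01916.
z = (0.35791 − 0.33248)/0.01916 = 0.02543/0.01916 = 1.33.
p-value = P(Z < 1.327) ≈ 0.9078. With α = 0.05, fail to reject H₀.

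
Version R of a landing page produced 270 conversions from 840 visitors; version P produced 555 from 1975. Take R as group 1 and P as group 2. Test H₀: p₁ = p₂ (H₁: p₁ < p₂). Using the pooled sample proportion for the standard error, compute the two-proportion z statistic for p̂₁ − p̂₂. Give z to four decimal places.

p̂₁ = 270/840 ≈ 0.3214286, p̂₂ = 555/1975 ≈ 0.2810127.
Pooled p̂ = (270+555)/(840+1975) = 825/2815 = 0.2930728.
SE = √(p̂(1−p̂)(1/n₁+1/n₂)) = √(0.2930728·0.7069272·0.00169681) = √(0.000351546) = 0.0187496.
z = (0.3214286 − 0.2810127)/0.0187496 = 0.0404159/0.0187496 = 2.1556.
p-value = P(Z < 2.156) ≈ 0.9844.

z = 2.1556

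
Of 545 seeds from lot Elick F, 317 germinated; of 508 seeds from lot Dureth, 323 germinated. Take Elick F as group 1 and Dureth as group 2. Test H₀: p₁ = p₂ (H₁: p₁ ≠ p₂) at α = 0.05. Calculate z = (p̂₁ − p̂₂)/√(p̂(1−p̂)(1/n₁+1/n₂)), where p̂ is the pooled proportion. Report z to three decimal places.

p̂₁ = 317/545 = 0.58165, p̂₂ = 323/508 = 0.63583.
Pooled p̂ = (317+323)/(545+508) = 640/1053 = 0.60779.
SE = √(p̂(1−p̂)(1/n₁+1/n₂)) = √(0.60779·0.39221·0.00380337) = √(0.000906654) = 0.03011.
z = (0.58165 − 0.63583)/0.03011 = -0.05418/0.03011 = -1.799.
p-value = 2·P(Z > 1.799) ≈ 0.0720, so at α = 0.05 we fail to reject H₀.

z = -1.799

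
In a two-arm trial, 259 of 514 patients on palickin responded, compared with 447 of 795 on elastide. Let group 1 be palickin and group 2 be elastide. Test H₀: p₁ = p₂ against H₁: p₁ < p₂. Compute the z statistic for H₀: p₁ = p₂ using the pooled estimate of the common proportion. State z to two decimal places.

z = -2.07

p̂₁ = 259/514 = 0.5039, p̂₂ = 447/795 = 0.5623.
Pooled p̂ = (259+447)/(514+795) = 706/1309 = 0.5393.
SE = √(0.248452 × 0.00320339) = 0.0282.
z = (0.5039 − 0.5623)/0.0282 = -0.0584/0.0282 = -2.07.
p-value = P(Z < -2.069) ≈ 0.0193.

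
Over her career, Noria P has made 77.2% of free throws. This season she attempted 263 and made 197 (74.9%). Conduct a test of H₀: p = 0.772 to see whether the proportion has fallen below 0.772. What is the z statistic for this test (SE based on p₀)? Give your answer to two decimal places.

z = -0.89

p̂ = 197/263 ≈ 0.7490.
SE = √(p₀(1−p₀)/n) = √(0.17602/263) = 0.0259.
z = (0.7490 − 0.772)/0.0259 = -0.0230/0.0259 = -0.89.
p-value = P(Z < -0.887) ≈ 0.1875.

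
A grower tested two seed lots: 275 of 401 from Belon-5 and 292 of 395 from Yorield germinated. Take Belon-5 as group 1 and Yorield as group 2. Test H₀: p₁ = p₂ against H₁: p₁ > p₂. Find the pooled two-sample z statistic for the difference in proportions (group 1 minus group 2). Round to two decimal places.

p̂₁ = 275/401 = 0.68579, p̂₂ = 292/395 = 0.73924.
Pooled p̂ = (275+292)/(401+395) = 567/796 = 0.71231.
SE = √(0.204924 × 0.00502541) = 0.03209.
z = (0.68579 − 0.73924)/0.03209 = -0.05345/0.03209 = -1.67.
p-value = P(Z > -1.666) ≈ 0.9521.

z = -1.67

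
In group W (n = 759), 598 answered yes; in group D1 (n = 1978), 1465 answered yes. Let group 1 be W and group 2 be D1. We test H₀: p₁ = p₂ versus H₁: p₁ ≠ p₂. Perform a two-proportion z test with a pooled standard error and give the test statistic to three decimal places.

z = 2.568

p̂₁ = 598/759 ≈ 0.787879, p̂₂ = 1465/1978 ≈ 0.740647.
Pooled p̂ = (598+1465)/(759+1978) = 2063/2737 = 0.753745.
SE = √(0.185613 × 0.00182308) = 0.018395.
z = (0.787879 − 0.740647)/0.018395 = 0.047232/0.018395 = 2.568.
p-value = 2·P(Z > 2.568) ≈ 0.0102.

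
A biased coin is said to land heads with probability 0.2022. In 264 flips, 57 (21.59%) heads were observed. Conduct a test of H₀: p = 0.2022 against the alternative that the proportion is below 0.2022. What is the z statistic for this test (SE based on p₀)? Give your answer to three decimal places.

p̂ = 57/264 = 0.21591.
Standard error under H₀: √(0.2022×0.7978/264) = 0.02472.
z = (0.21591 − 0.2022)/0.02472 = 0.01371/0.02472 = 0.555.

z = 0.555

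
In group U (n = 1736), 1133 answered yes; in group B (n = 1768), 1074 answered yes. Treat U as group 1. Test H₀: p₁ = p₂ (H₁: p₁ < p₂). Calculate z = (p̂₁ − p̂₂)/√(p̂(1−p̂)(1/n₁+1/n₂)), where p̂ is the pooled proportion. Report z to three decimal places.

p̂₁ = 1133/1736 ≈ 0.65265, p̂₂ = 1074/1768 ≈ 0.60747.
Pooled p̂ = (1133+1074)/(1736+1768) = 2207/3504 = 0.62985.
SE = √(0.233139 × 0.00114165) = 0.01631.
z = (0.65265 − 0.60747)/0.01631 = 0.04518/0.01631 = 2.770.
p-value = P(Z < 2.770) ≈ 0.9972.

z = 2.770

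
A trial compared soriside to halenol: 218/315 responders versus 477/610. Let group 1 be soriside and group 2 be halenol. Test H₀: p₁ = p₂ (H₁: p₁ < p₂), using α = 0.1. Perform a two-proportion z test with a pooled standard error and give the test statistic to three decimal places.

z = -2.998

p̂₁ = 218/315 ≈ 0.69206, p̂₂ = 477/610 ≈ 0.78197.
Pooled p̂ = (218+477)/(315+610) = 695/925 = 0.75135.
SE = √(0.186822 × 0.00481395) = 0.02999.
z = (0.69206 − 0.78197)/0.02999 = -0.08991/0.02999 = -2.998.
p-value = P(Z < -2.998) ≈ 0.0014. With α = 0.1, reject H₀.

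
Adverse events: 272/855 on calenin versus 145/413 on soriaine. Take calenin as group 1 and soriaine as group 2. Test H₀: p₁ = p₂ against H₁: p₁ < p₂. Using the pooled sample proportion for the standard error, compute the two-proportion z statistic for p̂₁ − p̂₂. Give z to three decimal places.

p̂₁ = 272/855 = 0.31813, p̂₂ = 145/413 = 0.35109.
Pooled p̂ = (272+145)/(855+413) = 417/1268 = 0.32886.
SE = √(0.220713 × 0.0035909) = 0.02815.
z = (0.31813 − 0.35109)/0.02815 = -0.03296/0.02815 = -1.171.
p-value = P(Z < -1.171) ≈ 0.1208.

z = -1.171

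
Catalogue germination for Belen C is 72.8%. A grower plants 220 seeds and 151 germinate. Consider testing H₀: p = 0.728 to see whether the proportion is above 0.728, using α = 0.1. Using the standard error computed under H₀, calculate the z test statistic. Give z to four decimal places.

z = -1.3878

p̂ = 151/220 ≈ 0.686364.
SE = √(p₀(1−p₀)/n) = √(0.19802/220) = 0.030001.
z = (0.686364 − 0.728)/0.030001 = -0.041636/0.030001 = -1.3878.
p-value = P(Z > -1.388) ≈ 0.9174. With α = 0.1, fail to reject H₀.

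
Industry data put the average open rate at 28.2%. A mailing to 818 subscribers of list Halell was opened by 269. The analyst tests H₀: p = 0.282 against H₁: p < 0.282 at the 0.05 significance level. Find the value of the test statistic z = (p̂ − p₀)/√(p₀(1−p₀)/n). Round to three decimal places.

p̂ = 269/818 ≈ 0.32885.
Under H₀, SE = √(0.282·0.718/818) = √(0.000247526) = 0.01573.
z = (0.32885 − 0.282)/0.01573 = 0.04685/0.01573 = 2.978.
p-value = P(Z < 2.978) ≈ 0.9985; since p > α = 0.05, fail to reject H₀.

z = 2.978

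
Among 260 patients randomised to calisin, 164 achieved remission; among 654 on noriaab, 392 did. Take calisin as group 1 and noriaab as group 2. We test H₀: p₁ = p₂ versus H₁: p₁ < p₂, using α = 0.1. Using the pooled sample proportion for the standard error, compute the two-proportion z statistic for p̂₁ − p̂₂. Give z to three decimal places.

z = 0.877

p̂₁ = 164/260 = 0.63077, p̂₂ = 392/654 = 0.59939.
Pooled p̂ = (164+392)/(260+654) = 556/914 = 0.60832.
SE = √(p̂(1−p̂)(1/n₁+1/n₂)) = √(0.60832·0.39168·0.00537521) = √(0.00128074) = 0.03579.
z = (0.63077 − 0.59939)/0.03579 = 0.03138/0.03579 = 0.877.
p-value = P(Z < 0.877) ≈ 0.8097; since p > α = 0.1, fail to reject H₀.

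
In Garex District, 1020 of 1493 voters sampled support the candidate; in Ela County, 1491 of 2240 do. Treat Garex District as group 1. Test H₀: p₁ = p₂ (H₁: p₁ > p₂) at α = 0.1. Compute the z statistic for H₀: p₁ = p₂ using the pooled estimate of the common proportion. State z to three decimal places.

z = 1.120

p̂₁ = 1020/1493 = 0.68319, p̂₂ = 1491/2240 = 0.66563.
Pooled p̂ = (1020+1491)/(1493+2240) = 2511/3733 = 0.67265.
SE = √(p̂(1−p̂)(1/n₁+1/n₂)) = √(0.67265·0.32735·0.00111622) = √(0.000245783) = 0.01568.
z = (0.68319 − 0.66563)/0.01568 = 0.01756/0.01568 = 1.120.
p-value = P(Z > 1.120) ≈ 0.1313; since p > α = 0.1, fail to reject H₀.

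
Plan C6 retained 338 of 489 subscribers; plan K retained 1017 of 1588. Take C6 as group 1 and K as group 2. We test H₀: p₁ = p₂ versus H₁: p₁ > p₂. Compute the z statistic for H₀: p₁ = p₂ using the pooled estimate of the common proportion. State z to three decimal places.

p̂₁ = 338/489 = 0.69121, p̂₂ = 1017/1588 = 0.64043.
Pooled p̂ = (338+1017)/(489+1588) = 1355/2077 = 0.65238.
SE = √(0.226779 × 0.00267471) = 0.02463.
z = (0.69121 − 0.64043)/0.02463 = 0.05078/0.02463 = 2.062.
p-value = P(Z > 2.062) ≈ 0.0196.

z = 2.062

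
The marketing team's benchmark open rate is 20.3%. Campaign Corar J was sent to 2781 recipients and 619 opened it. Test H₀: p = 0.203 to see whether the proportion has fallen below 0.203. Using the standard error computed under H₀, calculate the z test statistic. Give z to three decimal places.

p̂ = 619/2781 ≈ 0.222582.
SE = √(p₀(1−p₀)/n) = √(0.16179/2781) = 0.007627.
z = (0.222582 − 0.203)/0.007627 = 0.019582/0.007627 = 2.567.
p-value = P(Z < 2.567) ≈ 0.9949.

z = 2.567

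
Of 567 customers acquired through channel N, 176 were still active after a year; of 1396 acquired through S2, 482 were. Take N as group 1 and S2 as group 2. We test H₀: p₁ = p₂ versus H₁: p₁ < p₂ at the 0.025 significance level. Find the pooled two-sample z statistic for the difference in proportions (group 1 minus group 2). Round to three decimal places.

z = -1.483

p̂₁ = 176/567 = 0.31041, p̂₂ = 482/1396 = 0.34527.
Pooled p̂ = (176+482)/(567+1396) = 658/1963 = 0.33520.
SE = √(p̂(1−p̂)(1/n₁+1/n₂)) = √(0.33520·0.66480·0.00248) = √(0.000552647) = 0.02351.
z = (0.31041 − 0.34527)/0.02351 = -0.03486/0.02351 = -1.483.
p-value = P(Z < -1.483) ≈ 0.0690; since p > α = 0.025, fail to reject H₀.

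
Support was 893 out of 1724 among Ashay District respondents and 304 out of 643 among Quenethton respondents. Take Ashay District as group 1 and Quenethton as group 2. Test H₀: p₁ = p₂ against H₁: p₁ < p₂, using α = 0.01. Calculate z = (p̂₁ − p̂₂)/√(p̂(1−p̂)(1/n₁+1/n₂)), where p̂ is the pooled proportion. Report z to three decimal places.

p̂₁ = 893/1724 = 0.517981, p̂₂ = 304/643 = 0.472784.
Pooled p̂ = (893+304)/(1724+643) = 1197/2367 = 0.505703.
SE = √(0.249967 × 0.00213526) = 0.023103.
z = (0.517981 − 0.472784)/0.023103 = 0.045197/0.023103 = 1.956.
p-value = P(Z < 1.956) ≈ 0.9748. With α = 0.01, fail to reject H₀.

z = 1.956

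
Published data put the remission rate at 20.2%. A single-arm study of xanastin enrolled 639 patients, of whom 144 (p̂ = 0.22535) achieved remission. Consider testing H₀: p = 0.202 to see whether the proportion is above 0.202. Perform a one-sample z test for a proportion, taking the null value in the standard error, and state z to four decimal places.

p̂ = 144/639 = 0.225352.
Under H₀, SE = √(0.202·0.798/639) = √(0.000252263) = 0.015883.
z = (0.225352 − 0.202)/0.015883 = 0.023352/0.015883 = 1.4703.
p-value = P(Z > 1.470) ≈ 0.0707.

z = 1.4703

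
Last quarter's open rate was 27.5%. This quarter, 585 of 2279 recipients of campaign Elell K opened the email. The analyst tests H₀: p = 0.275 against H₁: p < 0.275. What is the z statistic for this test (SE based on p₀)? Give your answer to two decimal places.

z = -1.96

p̂ = 585/2279 = 0.25669.
Under H₀, SE = √(0.275·0.725/2279) = √(8.74835e-05) = 0.00935.
z = (0.25669 − 0.275)/0.00935 = -0.01831/0.00935 = -1.96.
p-value = P(Z < -1.957) ≈ 0.0251.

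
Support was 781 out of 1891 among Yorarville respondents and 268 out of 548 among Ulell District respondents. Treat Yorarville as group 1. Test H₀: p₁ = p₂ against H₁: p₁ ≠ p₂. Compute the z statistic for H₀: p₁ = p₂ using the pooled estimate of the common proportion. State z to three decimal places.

z = -3.166

p̂₁ = 781/1891 = 0.41301, p̂₂ = 268/548 = 0.48905.
Pooled p̂ = (781+268)/(1891+548) = 1049/2439 = 0.43009.
SE = √(p̂(1−p̂)(1/n₁+1/n₂)) = √(0.43009·0.56991·0.00235364) = √(0.000576908) = 0.02402.
z = (0.41301 − 0.48905)/0.02402 = -0.07604/0.02402 = -3.166.
p-value = 2·P(Z > 3.166) ≈ 0.0015.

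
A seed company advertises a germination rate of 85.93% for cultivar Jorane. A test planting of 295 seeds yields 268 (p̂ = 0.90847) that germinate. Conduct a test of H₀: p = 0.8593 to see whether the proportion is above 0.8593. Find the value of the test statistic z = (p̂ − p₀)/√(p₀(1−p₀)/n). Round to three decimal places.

p̂ = 268/295 = 0.90847.
Standard error under H₀: √(0.8593×0.1407/295) = 0.02024.
z = (0.90847 − 0.8593)/0.02024 = 0.04917/0.02024 = 2.429.

z = 2.429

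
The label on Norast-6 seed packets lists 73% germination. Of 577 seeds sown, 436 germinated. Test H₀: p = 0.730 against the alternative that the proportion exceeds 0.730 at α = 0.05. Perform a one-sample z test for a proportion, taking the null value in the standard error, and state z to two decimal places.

p̂ = 436/577 = 0.75563.
Under H₀, SE = √(0.73·0.27/577) = √(0.000341594) = 0.01848.
z = (0.75563 − 0.73)/0.01848 = 0.02563/0.01848 = 1.39.
p-value = P(Z > 1.387) ≈ 0.0827. With α = 0.05, fail to reject H₀.

z = 1.39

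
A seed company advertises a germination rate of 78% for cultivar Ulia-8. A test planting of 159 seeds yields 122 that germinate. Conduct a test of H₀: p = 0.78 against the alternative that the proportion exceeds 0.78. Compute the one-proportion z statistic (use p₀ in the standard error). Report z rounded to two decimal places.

p̂ = 122/159 ≈ 0.7673.
Under H₀, SE = √(0.78·0.22/159) = √(0.00107925) = 0.0329.
z = (0.7673 − 0.78)/0.0329 = -0.0127/0.0329 = -0.39.
p-value = P(Z > -0.387) ≈ 0.6505.

z = -0.39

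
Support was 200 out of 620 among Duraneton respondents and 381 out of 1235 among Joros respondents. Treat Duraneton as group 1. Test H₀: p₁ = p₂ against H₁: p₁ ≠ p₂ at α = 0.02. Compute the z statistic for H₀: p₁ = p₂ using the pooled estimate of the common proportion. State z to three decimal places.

z = 0.617

p̂₁ = 200/620 = 0.32258, p̂₂ = 381/1235 = 0.30850.
Pooled p̂ = (200+381)/(620+1235) = 581/1855 = 0.31321.
SE = √(0.215109 × 0.00242262) = 0.02283.
z = (0.32258 − 0.30850)/0.02283 = 0.01408/0.02283 = 0.617.
p-value = 2·P(Z > 0.617) ≈ 0.5374. With α = 0.02, fail to reject H₀.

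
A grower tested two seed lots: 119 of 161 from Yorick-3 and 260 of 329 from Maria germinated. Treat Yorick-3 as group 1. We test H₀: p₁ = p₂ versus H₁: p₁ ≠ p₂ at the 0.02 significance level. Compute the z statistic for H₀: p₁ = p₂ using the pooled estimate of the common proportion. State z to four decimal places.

z = -1.2703

p̂₁ = 119/161 = 0.739130, p̂₂ = 260/329 = 0.790274.
Pooled p̂ = (119+260)/(161+329) = 379/490 = 0.773469.
SE = √(0.175214 × 0.00925069) = 0.040260.
z = (0.739130 − 0.790274)/0.040260 = -0.051144/0.040260 = -1.2703.
Two-sided p-value ≈ 2·Φ(−1.270) = 0.2040; since p > α = 0.02, fail to reject H₀.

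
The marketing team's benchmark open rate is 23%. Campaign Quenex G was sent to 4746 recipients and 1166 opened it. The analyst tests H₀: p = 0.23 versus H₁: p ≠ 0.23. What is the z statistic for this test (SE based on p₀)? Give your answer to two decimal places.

p̂ = 1166/4746 = 0.2457.
Under H₀, SE = √(0.23·0.77/4746) = √(3.73156e-05) = 0.0061.
z = (0.2457 − 0.23)/0.0061 = 0.0157/0.0061 = 2.57.

z = 2.57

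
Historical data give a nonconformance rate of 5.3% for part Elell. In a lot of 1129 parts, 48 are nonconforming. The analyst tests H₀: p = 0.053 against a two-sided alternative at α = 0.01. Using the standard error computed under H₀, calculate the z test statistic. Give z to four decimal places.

p̂ = 48/1129 = 0.0425155.
SE = √(p₀(1−p₀)/n) = √(0.050191/1129) = 0.0066675.
z = (0.0425155 − 0.053)/0.0066675 = -0.0104845/0.0066675 = -1.5725.
Two-sided p-value ≈ 2·Φ(−1.572) = 0.1158; since p > α = 0.01, fail to reject H₀.

z = -1.5725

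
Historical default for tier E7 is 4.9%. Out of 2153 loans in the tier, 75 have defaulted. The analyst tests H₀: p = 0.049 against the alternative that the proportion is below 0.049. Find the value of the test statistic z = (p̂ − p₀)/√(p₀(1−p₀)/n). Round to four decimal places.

p̂ = 75/2153 ≈ 0.0348351.
Under H₀, SE = √(0.049·0.951/2153) = √(2.16438e-05) = 0.0046523.
z = (0.0348351 − 0.049)/0.0046523 = -0.0141649/0.0046523 = -3.0447.

z = -3.0447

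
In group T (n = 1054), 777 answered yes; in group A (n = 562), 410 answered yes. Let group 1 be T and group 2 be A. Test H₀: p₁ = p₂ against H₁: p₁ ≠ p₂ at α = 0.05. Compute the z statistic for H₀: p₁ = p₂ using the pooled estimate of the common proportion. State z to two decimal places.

p̂₁ = 777/1054 ≈ 0.7372, p̂₂ = 410/562 ≈ 0.7295.
Pooled p̂ = (777+410)/(1054+562) = 1187/1616 = 0.7345.
SE = √(p̂(1−p̂)(1/n₁+1/n₂)) = √(0.7345·0.2655·0.00272813) = √(0.000531973) = 0.0231.
z = (0.7372 − 0.7295)/0.0231 = 0.0077/0.0231 = 0.33.
p-value = 2·P(Z > 0.332) ≈ 0.7400; since p > α = 0.05, fail to reject H₀.

z = 0.33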